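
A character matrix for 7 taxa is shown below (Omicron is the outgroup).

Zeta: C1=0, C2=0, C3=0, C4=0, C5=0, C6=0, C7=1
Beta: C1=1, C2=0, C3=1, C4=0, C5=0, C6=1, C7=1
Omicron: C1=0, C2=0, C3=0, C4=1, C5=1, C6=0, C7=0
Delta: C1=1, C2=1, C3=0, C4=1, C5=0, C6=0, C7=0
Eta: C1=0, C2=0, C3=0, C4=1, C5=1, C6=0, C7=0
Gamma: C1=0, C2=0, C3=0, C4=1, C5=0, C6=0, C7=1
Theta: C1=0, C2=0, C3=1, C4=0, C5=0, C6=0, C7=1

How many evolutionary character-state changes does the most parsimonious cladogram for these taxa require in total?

8

Character polarity is set by the outgroup: the derived state is whichever differs from the outgroup's state, so for C4, C5 the derived state is '0', and for the remaining characters it is '1'.
C1 (state '1') occurs in Beta and Delta but conflicts with the nesting implied by the other characters — most parsimoniously interpreted as homoplasy.
C2: derived state '1' in Delta only — an autapomorphy, so it tells us nothing about relationships among taxa.
Only Beta and Theta show the derived state '1' for C3, supporting them as a clade.
C4: derived state '0' in Beta, Theta, and Zeta only — synapomorphy for {Beta, Theta, Zeta}.
C5: derived state '0' in Beta, Delta, Gamma, Theta, and Zeta only — synapomorphy for {Beta, Delta, Gamma, Theta, Zeta}.
C6 (derived state '1') is unique to Beta (autapomorphy; uninformative for grouping).
Only Beta, Gamma, Theta, and Zeta show the derived state '1' for C7, supporting them as a clade.
Most parsimonious ingroup topology: (Eta,((((Beta,Theta),Zeta),Gamma),Delta)).
Changes per character on this tree: C1: 2; C2: 1; C3: 1; C4: 1; C5: 1; C6: 1; C7: 1.
Total = 8.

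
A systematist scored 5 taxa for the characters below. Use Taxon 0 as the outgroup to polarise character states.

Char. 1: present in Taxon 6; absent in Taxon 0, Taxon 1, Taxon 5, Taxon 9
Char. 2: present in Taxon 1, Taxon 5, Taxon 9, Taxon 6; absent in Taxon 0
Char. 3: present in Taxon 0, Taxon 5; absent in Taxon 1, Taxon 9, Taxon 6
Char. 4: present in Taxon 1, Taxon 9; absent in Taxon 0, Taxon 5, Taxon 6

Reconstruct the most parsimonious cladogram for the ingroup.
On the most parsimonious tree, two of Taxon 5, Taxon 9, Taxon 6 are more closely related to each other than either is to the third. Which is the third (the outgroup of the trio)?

Taxon 5

Character polarity is set by the outgroup: the derived state is whichever differs from the outgroup's state, so for Char. 3 the derived state is 'absent', and for the remaining characters it is 'present'.
Char. 1 (derived state 'present') is unique to Taxon 6 (autapomorphy; uninformative for grouping).
Char. 2 (derived state 'present') is shared by all ingroup taxa — unites the whole ingroup.
Char. 3 (derived state 'absent') is shared by Taxon 1, Taxon 6, and Taxon 9 — a synapomorphy uniting that clade.
Only Taxon 1 and Taxon 9 show the derived state 'present' for Char. 4, supporting them as a clade.
Most parsimonious ingroup topology: (((Taxon 1,Taxon 9),Taxon 6),Taxon 5).
Taxon 9 and Taxon 6 share a more recent common ancestor with each other than either does with Taxon 5, so Taxon 5 is the least closely related of the three.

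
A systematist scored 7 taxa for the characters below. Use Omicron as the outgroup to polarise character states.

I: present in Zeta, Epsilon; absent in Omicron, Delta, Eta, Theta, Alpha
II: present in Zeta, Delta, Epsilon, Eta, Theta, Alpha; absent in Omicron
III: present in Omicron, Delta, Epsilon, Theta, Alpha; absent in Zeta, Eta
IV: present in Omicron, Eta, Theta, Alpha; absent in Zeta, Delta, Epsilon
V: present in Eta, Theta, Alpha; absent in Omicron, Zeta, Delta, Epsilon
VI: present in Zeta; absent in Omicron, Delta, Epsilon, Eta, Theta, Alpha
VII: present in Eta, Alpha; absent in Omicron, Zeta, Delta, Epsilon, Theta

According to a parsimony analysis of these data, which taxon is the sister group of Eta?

Character polarity is set by the outgroup: the derived state is whichever differs from the outgroup's state, so for III, IV the derived state is 'absent', and for the remaining characters it is 'present'.
I (derived state 'present') is shared by Epsilon and Zeta — a synapomorphy uniting that clade.
II (derived state 'present') is shared by all ingroup taxa — unites the whole ingroup.
III groups Eta and Zeta, which is incompatible with the clades supported by the remaining characters; treating it as convergent (homoplasy) costs fewer steps than any alternative tree.
IV (derived state 'absent') is shared by Delta, Epsilon, and Zeta — a synapomorphy uniting that clade.
V: derived state 'present' in Alpha, Eta, and Theta only — synapomorphy for {Alpha, Eta, Theta}.
VI (derived state 'present') is unique to Zeta (autapomorphy; uninformative for grouping).
Only Alpha and Eta show the derived state 'present' for VII, supporting them as a clade.
Most parsimonious ingroup topology: (((Zeta,Epsilon),Delta),((Eta,Alpha),Theta)).
Eta and Alpha form a cherry on this tree, so they are sister taxa.

Alpha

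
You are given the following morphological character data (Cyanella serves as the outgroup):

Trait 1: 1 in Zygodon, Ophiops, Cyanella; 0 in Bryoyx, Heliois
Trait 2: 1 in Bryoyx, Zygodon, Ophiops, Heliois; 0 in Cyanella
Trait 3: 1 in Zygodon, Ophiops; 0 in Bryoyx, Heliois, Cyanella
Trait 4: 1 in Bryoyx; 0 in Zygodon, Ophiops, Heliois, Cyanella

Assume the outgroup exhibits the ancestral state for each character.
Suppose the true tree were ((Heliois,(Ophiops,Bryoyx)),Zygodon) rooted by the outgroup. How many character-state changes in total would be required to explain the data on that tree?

Map each character onto ((Heliois,(Ophiops,Bryoyx)),Zygodon) (rooted by Cyanella) and count the minimum state changes it requires (Fitch parsimony):
Trait 1: 2; Trait 2: 1; Trait 3: 2; Trait 4: 1.
Total tree length = 6.

6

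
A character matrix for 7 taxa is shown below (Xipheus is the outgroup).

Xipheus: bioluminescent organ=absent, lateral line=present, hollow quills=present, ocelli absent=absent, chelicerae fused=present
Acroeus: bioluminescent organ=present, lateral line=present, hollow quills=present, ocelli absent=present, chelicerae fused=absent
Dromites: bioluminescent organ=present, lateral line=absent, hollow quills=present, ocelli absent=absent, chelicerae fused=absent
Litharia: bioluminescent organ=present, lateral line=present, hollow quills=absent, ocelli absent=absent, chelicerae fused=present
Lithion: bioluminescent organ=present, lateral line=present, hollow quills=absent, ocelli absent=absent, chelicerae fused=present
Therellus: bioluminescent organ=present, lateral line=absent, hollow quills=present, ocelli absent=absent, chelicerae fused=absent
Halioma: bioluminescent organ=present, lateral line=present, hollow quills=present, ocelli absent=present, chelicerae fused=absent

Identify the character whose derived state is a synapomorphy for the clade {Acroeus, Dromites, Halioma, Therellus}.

chelicerae fused

Character polarity is set by the outgroup: the derived state is whichever differs from the outgroup's state, so for lateral line, hollow quills, chelicerae fused the derived state is 'absent', and for the remaining characters it is 'present'.
bioluminescent organ (derived state 'present') is shared by all ingroup taxa — unites the whole ingroup.
lateral line (derived state 'absent') is shared by Dromites and Therellus — a synapomorphy uniting that clade.
hollow quills (derived state 'absent') is shared by Litharia and Lithion — a synapomorphy uniting that clade.
Only Acroeus and Halioma show the derived state 'present' for ocelli absent, supporting them as a clade.
Only Acroeus, Dromites, Halioma, and Therellus show the derived state 'absent' for chelicerae fused, supporting them as a clade.
Most parsimonious ingroup topology: (((Acroeus,Halioma),(Dromites,Therellus)),(Litharia,Lithion)).
The clade {Acroeus, Dromites, Halioma, Therellus} is supported by chelicerae fused: its derived state 'absent' occurs in exactly those taxa and in no other taxon (including the outgroup).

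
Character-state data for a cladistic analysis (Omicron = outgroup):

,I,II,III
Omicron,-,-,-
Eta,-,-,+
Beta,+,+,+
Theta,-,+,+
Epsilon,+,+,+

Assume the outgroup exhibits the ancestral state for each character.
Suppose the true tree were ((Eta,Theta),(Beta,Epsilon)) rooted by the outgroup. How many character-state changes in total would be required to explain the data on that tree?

Map each character onto ((Eta,Theta),(Beta,Epsilon)) (rooted by Omicron) and count the minimum state changes it requires (Fitch parsimony):
I: 1; II: 2; III: 1.
Total tree length = 4.

4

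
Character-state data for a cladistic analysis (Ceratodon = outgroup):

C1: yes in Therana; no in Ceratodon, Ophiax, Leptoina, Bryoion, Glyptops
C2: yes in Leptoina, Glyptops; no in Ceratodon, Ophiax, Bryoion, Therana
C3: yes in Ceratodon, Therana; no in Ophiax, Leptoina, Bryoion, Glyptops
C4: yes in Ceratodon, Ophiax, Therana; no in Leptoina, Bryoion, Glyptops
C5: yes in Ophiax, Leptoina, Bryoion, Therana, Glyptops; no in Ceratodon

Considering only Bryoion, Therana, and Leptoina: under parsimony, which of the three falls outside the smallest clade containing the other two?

Character polarity is set by the outgroup: the derived state is whichever differs from the outgroup's state, so for C3, C4 the derived state is 'no', and for the remaining characters it is 'yes'.
C1 (derived state 'yes') is unique to Therana (autapomorphy; uninformative for grouping).
C2: derived state 'yes' in Glyptops and Leptoina only — synapomorphy for {Glyptops, Leptoina}.
C3 (derived state 'no') is shared by Bryoion, Glyptops, Leptoina, and Ophiax — a synapomorphy uniting that clade.
Only Bryoion, Glyptops, and Leptoina show the derived state 'no' for C4, supporting them as a clade.
C5 (derived state 'yes') is shared by all ingroup taxa — unites the whole ingroup.
Most parsimonious ingroup topology: ((Ophiax,((Leptoina,Glyptops),Bryoion)),Therana).
Bryoion and Leptoina share a more recent common ancestor with each other than either does with Therana, so Therana is the least closely related of the three.

Therana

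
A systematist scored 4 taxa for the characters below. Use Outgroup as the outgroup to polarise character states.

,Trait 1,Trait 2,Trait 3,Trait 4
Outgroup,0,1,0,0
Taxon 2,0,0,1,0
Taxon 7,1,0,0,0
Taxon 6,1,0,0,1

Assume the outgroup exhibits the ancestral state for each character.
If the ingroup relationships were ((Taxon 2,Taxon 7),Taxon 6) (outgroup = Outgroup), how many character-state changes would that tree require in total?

Map each character onto ((Taxon 2,Taxon 7),Taxon 6) (rooted by Outgroup) and count the minimum state changes it requires (Fitch parsimony):
Trait 1: 2; Trait 2: 1; Trait 3: 1; Trait 4: 1.
Total tree length = 5.

5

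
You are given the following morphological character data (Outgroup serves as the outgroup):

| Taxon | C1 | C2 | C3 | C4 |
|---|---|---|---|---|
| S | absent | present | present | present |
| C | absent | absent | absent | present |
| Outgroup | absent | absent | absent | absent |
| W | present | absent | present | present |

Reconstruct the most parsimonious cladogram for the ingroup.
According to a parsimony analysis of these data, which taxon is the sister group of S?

W

The outgroup has state 'absent' for every character, so 'present' is the derived state throughout.
C1: derived state 'present' in W only — an autapomorphy, so it tells us nothing about relationships among taxa.
C2: derived state 'present' in S only — an autapomorphy, so it tells us nothing about relationships among taxa.
C3 (derived state 'present') is shared by S and W — a synapomorphy uniting that clade.
All ingroup taxa share the derived state 'present' for C4; it defines the ingroup but does not resolve relationships within it.
Most parsimonious ingroup topology: ((W,S),C).
S and W form a cherry on this tree, so they are sister taxa.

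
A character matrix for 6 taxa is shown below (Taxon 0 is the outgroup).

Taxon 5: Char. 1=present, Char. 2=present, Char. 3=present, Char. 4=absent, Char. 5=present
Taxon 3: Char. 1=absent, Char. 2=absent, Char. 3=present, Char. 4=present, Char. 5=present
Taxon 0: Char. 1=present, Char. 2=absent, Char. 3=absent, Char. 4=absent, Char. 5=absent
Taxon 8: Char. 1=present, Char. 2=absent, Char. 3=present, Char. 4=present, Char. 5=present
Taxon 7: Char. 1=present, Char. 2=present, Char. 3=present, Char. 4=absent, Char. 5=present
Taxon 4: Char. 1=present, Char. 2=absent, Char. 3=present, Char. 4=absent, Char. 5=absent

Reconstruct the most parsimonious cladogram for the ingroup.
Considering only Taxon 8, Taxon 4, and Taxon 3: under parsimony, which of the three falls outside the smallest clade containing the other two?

Taxon 4

Character polarity is set by the outgroup: the derived state is whichever differs from the outgroup's state, so for Char. 1 the derived state is 'absent', and for the remaining characters it is 'present'.
Char. 1: derived state 'absent' in Taxon 3 only — an autapomorphy, so it tells us nothing about relationships among taxa.
Char. 2 (derived state 'present') is shared by Taxon 5 and Taxon 7 — a synapomorphy uniting that clade.
Char. 3 (derived state 'present') is shared by all ingroup taxa — unites the whole ingroup.
Only Taxon 3 and Taxon 8 show the derived state 'present' for Char. 4, supporting them as a clade.
Char. 5 (derived state 'present') is shared by Taxon 3, Taxon 5, Taxon 7, and Taxon 8 — a synapomorphy uniting that clade.
Most parsimonious ingroup topology: (Taxon 4,((Taxon 3,Taxon 8),(Taxon 5,Taxon 7))).
Taxon 3 and Taxon 8 share a more recent common ancestor with each other than either does with Taxon 4, so Taxon 4 is the least closely related of the three.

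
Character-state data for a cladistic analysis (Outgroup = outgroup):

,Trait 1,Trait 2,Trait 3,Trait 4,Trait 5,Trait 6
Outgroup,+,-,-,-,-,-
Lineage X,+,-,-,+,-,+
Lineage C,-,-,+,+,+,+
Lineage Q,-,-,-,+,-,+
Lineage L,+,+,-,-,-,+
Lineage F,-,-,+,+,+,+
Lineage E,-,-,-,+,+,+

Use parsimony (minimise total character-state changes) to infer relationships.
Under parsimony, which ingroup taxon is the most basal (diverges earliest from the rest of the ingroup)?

Character polarity is set by the outgroup: the derived state is whichever differs from the outgroup's state, so for Trait 1 the derived state is '-', and for the remaining characters it is '+'.
Only Lineage C, Lineage E, Lineage F, and Lineage Q show the derived state '-' for Trait 1, supporting them as a clade.
Trait 2 (derived state '+') is unique to Lineage L (autapomorphy; uninformative for grouping).
Only Lineage C and Lineage F show the derived state '+' for Trait 3, supporting them as a clade.
Trait 4 (derived state '+') is shared by Lineage C, Lineage E, Lineage F, Lineage Q, and Lineage X — a synapomorphy uniting that clade.
Only Lineage C, Lineage E, and Lineage F show the derived state '+' for Trait 5, supporting them as a clade.
All ingroup taxa share the derived state '+' for Trait 6; it defines the ingroup but does not resolve relationships within it.
Most parsimonious ingroup topology: ((Lineage X,(((Lineage C,Lineage F),Lineage E),Lineage Q)),Lineage L).
Lineage L is sister to the clade containing all other ingroup taxa, so it is the earliest-diverging (most basal) ingroup lineage.

Lineage L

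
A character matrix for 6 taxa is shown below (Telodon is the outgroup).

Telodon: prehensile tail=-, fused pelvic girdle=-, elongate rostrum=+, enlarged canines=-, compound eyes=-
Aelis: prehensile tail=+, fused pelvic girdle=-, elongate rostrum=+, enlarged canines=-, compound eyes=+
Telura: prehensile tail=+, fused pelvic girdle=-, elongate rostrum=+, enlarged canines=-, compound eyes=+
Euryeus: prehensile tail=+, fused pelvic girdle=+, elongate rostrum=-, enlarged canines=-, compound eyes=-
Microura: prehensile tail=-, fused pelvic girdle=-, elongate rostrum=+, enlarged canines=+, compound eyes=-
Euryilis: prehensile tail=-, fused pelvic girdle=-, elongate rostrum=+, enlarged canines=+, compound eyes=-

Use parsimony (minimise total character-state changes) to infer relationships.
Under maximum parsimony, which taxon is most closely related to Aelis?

Telura

Character polarity is set by the outgroup: the derived state is whichever differs from the outgroup's state, so for elongate rostrum the derived state is '-', and for the remaining characters it is '+'.
prehensile tail (derived state '+') is shared by Aelis, Euryeus, and Telura — a synapomorphy uniting that clade.
fused pelvic girdle: derived state '+' in Euryeus only — an autapomorphy, so it tells us nothing about relationships among taxa.
elongate rostrum: derived state '-' in Euryeus only — an autapomorphy, so it tells us nothing about relationships among taxa.
enlarged canines (derived state '+') is shared by Euryilis and Microura — a synapomorphy uniting that clade.
Only Aelis and Telura show the derived state '+' for compound eyes, supporting them as a clade.
Most parsimonious ingroup topology: (((Aelis,Telura),Euryeus),(Microura,Euryilis)).
Aelis and Telura form a cherry on this tree, so they are sister taxa.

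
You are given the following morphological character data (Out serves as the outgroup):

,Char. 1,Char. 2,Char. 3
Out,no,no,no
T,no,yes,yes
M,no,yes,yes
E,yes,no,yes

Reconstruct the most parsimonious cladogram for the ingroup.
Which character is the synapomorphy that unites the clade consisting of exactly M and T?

Char. 2

The outgroup has state 'no' for every character, so 'yes' is the derived state throughout.
Char. 1: derived state 'yes' in E only — an autapomorphy, so it tells us nothing about relationships among taxa.
Char. 2: derived state 'yes' in M and T only — synapomorphy for {M, T}.
All ingroup taxa share the derived state 'yes' for Char. 3; it defines the ingroup but does not resolve relationships within it.
Most parsimonious ingroup topology: ((T,M),E).
The clade {M, T} is supported by Char. 2: its derived state 'yes' occurs in exactly those taxa and in no other taxon (including the outgroup).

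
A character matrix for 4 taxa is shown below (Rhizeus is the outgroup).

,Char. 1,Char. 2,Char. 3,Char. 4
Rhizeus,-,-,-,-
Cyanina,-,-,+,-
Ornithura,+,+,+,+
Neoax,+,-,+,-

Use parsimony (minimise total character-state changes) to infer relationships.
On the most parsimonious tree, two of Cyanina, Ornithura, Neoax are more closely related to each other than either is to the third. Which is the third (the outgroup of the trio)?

Cyanina

The outgroup has state '-' for every character, so '+' is the derived state throughout.
Char. 1 (derived state '+') is shared by Neoax and Ornithura — a synapomorphy uniting that clade.
Char. 2: derived state '+' in Ornithura only — an autapomorphy, so it tells us nothing about relationships among taxa.
Char. 3 (derived state '+') is shared by all ingroup taxa — unites the whole ingroup.
Char. 4 (derived state '+') is unique to Ornithura (autapomorphy; uninformative for grouping).
Most parsimonious ingroup topology: (Cyanina,(Ornithura,Neoax)).
Ornithura and Neoax share a more recent common ancestor with each other than either does with Cyanina, so Cyanina is the least closely related of the three.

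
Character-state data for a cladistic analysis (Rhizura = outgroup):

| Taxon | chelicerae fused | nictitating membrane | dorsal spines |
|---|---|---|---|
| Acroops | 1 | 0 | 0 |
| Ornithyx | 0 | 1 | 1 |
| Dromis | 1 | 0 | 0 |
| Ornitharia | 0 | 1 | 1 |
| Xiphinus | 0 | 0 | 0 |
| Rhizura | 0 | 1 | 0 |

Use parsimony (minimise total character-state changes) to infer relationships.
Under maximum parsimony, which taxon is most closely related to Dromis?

Character polarity is set by the outgroup: the derived state is whichever differs from the outgroup's state, so for nictitating membrane the derived state is '0', and for the remaining characters it is '1'.
chelicerae fused: derived state '1' in Acroops and Dromis only — synapomorphy for {Acroops, Dromis}.
Only Acroops, Dromis, and Xiphinus show the derived state '0' for nictitating membrane, supporting them as a clade.
dorsal spines (derived state '1') is shared by Ornitharia and Ornithyx — a synapomorphy uniting that clade.
Most parsimonious ingroup topology: (((Acroops,Dromis),Xiphinus),(Ornithyx,Ornitharia)).
Dromis and Acroops form a cherry on this tree, so they are sister taxa.

Acroops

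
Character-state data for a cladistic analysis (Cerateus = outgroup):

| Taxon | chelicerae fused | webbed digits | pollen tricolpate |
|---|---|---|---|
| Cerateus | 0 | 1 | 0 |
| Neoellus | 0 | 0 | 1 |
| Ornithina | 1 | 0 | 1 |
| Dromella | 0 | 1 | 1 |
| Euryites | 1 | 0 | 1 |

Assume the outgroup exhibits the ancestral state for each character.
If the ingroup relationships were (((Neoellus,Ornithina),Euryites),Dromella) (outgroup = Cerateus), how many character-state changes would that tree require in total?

4

Map each character onto (((Neoellus,Ornithina),Euryites),Dromella) (rooted by Cerateus) and count the minimum state changes it requires (Fitch parsimony):
chelicerae fused: 2; webbed digits: 1; pollen tricolpate: 1.
Total tree length = 4.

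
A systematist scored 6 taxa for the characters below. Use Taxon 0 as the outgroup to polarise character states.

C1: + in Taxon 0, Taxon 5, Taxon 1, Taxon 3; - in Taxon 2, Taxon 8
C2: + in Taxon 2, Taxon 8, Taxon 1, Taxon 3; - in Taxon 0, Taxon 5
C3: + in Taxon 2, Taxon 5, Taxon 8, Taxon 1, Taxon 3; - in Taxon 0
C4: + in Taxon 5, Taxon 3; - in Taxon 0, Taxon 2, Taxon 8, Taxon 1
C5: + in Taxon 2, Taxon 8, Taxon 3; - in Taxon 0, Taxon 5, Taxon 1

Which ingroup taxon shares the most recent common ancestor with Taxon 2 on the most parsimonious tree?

Taxon 8

Character polarity is set by the outgroup: the derived state is whichever differs from the outgroup's state, so for C1 the derived state is '-', and for the remaining characters it is '+'.
C1 (derived state '-') is shared by Taxon 2 and Taxon 8 — a synapomorphy uniting that clade.
C2 (derived state '+') is shared by Taxon 1, Taxon 2, Taxon 3, and Taxon 8 — a synapomorphy uniting that clade.
All ingroup taxa share the derived state '+' for C3; it defines the ingroup but does not resolve relationships within it.
C4 groups Taxon 3 and Taxon 5, which is incompatible with the clades supported by the remaining characters; treating it as convergent (homoplasy) costs fewer steps than any alternative tree.
Only Taxon 2, Taxon 3, and Taxon 8 show the derived state '+' for C5, supporting them as a clade.
Most parsimonious ingroup topology: ((((Taxon 2,Taxon 8),Taxon 3),Taxon 1),Taxon 5).
Taxon 2 and Taxon 8 form a cherry on this tree, so they are sister taxa.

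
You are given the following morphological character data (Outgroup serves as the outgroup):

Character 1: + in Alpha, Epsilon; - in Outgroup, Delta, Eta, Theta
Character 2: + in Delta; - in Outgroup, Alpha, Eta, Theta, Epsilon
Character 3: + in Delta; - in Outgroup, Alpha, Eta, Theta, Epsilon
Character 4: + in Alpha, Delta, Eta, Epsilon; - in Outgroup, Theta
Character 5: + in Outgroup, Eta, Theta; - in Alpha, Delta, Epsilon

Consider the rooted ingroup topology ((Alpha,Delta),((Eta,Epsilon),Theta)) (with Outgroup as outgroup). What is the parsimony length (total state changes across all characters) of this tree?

Map each character onto ((Alpha,Delta),((Eta,Epsilon),Theta)) (rooted by Outgroup) and count the minimum state changes it requires (Fitch parsimony):
Character 1: 2; Character 2: 1; Character 3: 1; Character 4: 2; Character 5: 2.
Total tree length = 8.

8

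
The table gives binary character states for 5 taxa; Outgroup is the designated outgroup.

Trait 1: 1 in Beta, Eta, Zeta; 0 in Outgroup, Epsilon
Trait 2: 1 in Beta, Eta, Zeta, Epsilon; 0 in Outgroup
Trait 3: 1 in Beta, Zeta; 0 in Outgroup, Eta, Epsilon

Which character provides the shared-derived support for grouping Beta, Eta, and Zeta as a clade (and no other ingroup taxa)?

The outgroup has state '0' for every character, so '1' is the derived state throughout.
Only Beta, Eta, and Zeta show the derived state '1' for Trait 1, supporting them as a clade.
All ingroup taxa share the derived state '1' for Trait 2; it defines the ingroup but does not resolve relationships within it.
Trait 3 (derived state '1') is shared by Beta and Zeta — a synapomorphy uniting that clade.
Most parsimonious ingroup topology: (((Beta,Zeta),Eta),Epsilon).
The clade {Beta, Eta, Zeta} is supported by Trait 1: its derived state '1' occurs in exactly those taxa and in no other taxon (including the outgroup).

Trait 1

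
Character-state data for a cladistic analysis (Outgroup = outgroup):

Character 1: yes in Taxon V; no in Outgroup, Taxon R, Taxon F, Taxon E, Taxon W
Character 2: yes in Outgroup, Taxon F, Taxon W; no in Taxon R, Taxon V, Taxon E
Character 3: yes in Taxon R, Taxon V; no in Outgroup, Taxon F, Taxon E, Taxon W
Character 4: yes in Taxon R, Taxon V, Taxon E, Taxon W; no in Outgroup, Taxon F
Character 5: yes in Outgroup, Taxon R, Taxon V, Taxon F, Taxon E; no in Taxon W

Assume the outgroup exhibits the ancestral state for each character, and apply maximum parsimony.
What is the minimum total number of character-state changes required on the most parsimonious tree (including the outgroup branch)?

Character polarity is set by the outgroup: the derived state is whichever differs from the outgroup's state, so for Character 2, Character 5 the derived state is 'no', and for the remaining characters it is 'yes'.
Character 1: derived state 'yes' in Taxon V only — an autapomorphy, so it tells us nothing about relationships among taxa.
Character 2: derived state 'no' in Taxon E, Taxon R, and Taxon V only — synapomorphy for {Taxon E, Taxon R, Taxon V}.
Only Taxon R and Taxon V show the derived state 'yes' for Character 3, supporting them as a clade.
Only Taxon E, Taxon R, Taxon V, and Taxon W show the derived state 'yes' for Character 4, supporting them as a clade.
Character 5: derived state 'no' in Taxon W only — an autapomorphy, so it tells us nothing about relationships among taxa.
Most parsimonious ingroup topology: ((((Taxon R,Taxon V),Taxon E),Taxon W),Taxon F).
Changes per character on this tree: Character 1: 1; Character 2: 1; Character 3: 1; Character 4: 1; Character 5: 1.
Total = 5.

5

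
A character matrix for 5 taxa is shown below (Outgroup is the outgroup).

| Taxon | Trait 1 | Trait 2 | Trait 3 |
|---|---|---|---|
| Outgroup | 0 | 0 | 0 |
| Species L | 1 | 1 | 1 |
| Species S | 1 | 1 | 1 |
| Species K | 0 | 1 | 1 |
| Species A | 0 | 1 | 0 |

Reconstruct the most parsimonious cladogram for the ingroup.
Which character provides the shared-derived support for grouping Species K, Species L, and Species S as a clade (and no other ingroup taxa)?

The outgroup has state '0' for every character, so '1' is the derived state throughout.
Only Species L and Species S show the derived state '1' for Trait 1, supporting them as a clade.
All ingroup taxa share the derived state '1' for Trait 2; it defines the ingroup but does not resolve relationships within it.
Only Species K, Species L, and Species S show the derived state '1' for Trait 3, supporting them as a clade.
Most parsimonious ingroup topology: (((Species L,Species S),Species K),Species A).
The clade {Species K, Species L, Species S} is supported by Trait 3: its derived state '1' occurs in exactly those taxa and in no other taxon (including the outgroup).

Trait 3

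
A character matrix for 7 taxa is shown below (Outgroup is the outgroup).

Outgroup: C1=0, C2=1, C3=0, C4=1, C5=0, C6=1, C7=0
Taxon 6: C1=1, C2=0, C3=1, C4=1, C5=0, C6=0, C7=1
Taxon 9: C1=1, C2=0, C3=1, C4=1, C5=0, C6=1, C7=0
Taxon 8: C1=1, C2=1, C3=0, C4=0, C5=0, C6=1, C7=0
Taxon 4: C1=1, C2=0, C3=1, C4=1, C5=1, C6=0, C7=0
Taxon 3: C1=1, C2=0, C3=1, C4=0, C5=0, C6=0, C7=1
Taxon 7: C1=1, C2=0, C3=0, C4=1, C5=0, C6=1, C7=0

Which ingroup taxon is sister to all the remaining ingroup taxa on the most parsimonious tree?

Taxon 8

Character polarity is set by the outgroup: the derived state is whichever differs from the outgroup's state, so for C2, C4, C6 the derived state is '0', and for the remaining characters it is '1'.
C1 (derived state '1') is shared by all ingroup taxa — unites the whole ingroup.
C2: derived state '0' in Taxon 3, Taxon 4, Taxon 6, Taxon 7, and Taxon 9 only — synapomorphy for {Taxon 3, Taxon 4, Taxon 6, Taxon 7, Taxon 9}.
Only Taxon 3, Taxon 4, Taxon 6, and Taxon 9 show the derived state '1' for C3, supporting them as a clade.
C4 (state '0') occurs in Taxon 3 and Taxon 8 but conflicts with the nesting implied by the other characters — most parsimoniously interpreted as homoplasy.
C5: derived state '1' in Taxon 4 only — an autapomorphy, so it tells us nothing about relationships among taxa.
Only Taxon 3, Taxon 4, and Taxon 6 show the derived state '0' for C6, supporting them as a clade.
Only Taxon 3 and Taxon 6 show the derived state '1' for C7, supporting them as a clade.
Most parsimonious ingroup topology: (((((Taxon 6,Taxon 3),Taxon 4),Taxon 9),Taxon 7),Taxon 8).
Taxon 8 is sister to the clade containing all other ingroup taxa, so it is the earliest-diverging (most basal) ingroup lineage.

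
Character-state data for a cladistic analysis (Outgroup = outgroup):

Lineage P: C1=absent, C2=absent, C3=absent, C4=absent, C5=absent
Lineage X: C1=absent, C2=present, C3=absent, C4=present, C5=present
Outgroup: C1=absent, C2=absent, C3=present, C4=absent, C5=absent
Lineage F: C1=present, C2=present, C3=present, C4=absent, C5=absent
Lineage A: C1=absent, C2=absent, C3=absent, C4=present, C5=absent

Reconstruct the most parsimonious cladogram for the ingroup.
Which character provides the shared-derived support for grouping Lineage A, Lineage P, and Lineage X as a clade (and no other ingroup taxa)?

C3

Character polarity is set by the outgroup: the derived state is whichever differs from the outgroup's state, so for C3 the derived state is 'absent', and for the remaining characters it is 'present'.
C1 (derived state 'present') is unique to Lineage F (autapomorphy; uninformative for grouping).
C2 groups Lineage F and Lineage X, which is incompatible with the clades supported by the remaining characters; treating it as convergent (homoplasy) costs fewer steps than any alternative tree.
C3 (derived state 'absent') is shared by Lineage A, Lineage P, and Lineage X — a synapomorphy uniting that clade.
Only Lineage A and Lineage X show the derived state 'present' for C4, supporting them as a clade.
C5 (derived state 'present') is unique to Lineage X (autapomorphy; uninformative for grouping).
Most parsimonious ingroup topology: ((Lineage P,(Lineage A,Lineage X)),Lineage F).
The clade {Lineage A, Lineage P, Lineage X} is supported by C3: its derived state 'absent' occurs in exactly those taxa and in no other taxon (including the outgroup).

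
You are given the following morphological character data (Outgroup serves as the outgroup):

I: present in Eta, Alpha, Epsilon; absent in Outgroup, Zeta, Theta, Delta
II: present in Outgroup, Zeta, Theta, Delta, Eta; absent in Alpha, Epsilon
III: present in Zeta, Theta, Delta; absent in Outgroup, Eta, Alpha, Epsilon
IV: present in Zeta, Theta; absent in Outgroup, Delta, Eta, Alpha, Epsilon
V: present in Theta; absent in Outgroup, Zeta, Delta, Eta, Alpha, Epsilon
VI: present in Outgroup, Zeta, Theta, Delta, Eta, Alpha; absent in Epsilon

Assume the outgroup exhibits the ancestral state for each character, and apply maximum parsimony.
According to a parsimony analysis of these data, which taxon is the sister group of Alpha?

Epsilon

Character polarity is set by the outgroup: the derived state is whichever differs from the outgroup's state, so for II, VI the derived state is 'absent', and for the remaining characters it is 'present'.
Only Alpha, Epsilon, and Eta show the derived state 'present' for I, supporting them as a clade.
II (derived state 'absent') is shared by Alpha and Epsilon — a synapomorphy uniting that clade.
III: derived state 'present' in Delta, Theta, and Zeta only — synapomorphy for {Delta, Theta, Zeta}.
IV: derived state 'present' in Theta and Zeta only — synapomorphy for {Theta, Zeta}.
V (derived state 'present') is unique to Theta (autapomorphy; uninformative for grouping).
VI (derived state 'absent') is unique to Epsilon (autapomorphy; uninformative for grouping).
Most parsimonious ingroup topology: (((Zeta,Theta),Delta),(Eta,(Alpha,Epsilon))).
Alpha and Epsilon form a cherry on this tree, so they are sister taxa.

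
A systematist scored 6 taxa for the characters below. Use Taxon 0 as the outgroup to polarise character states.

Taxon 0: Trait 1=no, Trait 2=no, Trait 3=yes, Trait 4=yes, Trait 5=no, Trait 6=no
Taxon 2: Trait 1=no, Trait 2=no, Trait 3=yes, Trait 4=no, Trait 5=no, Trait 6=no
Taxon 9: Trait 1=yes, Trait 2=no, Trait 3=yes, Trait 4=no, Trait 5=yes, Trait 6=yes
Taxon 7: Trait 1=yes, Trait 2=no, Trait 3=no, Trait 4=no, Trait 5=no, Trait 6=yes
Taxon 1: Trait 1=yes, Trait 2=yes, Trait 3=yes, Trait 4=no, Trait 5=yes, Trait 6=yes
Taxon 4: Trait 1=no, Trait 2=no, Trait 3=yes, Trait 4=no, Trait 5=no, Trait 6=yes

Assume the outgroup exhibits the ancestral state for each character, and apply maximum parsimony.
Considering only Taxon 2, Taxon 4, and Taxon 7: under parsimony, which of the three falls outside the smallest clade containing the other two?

Taxon 2

Character polarity is set by the outgroup: the derived state is whichever differs from the outgroup's state, so for Trait 3, Trait 4 the derived state is 'no', and for the remaining characters it is 'yes'.
Only Taxon 1, Taxon 7, and Taxon 9 show the derived state 'yes' for Trait 1, supporting them as a clade.
Trait 2: derived state 'yes' in Taxon 1 only — an autapomorphy, so it tells us nothing about relationships among taxa.
Trait 3: derived state 'no' in Taxon 7 only — an autapomorphy, so it tells us nothing about relationships among taxa.
All ingroup taxa share the derived state 'no' for Trait 4; it defines the ingroup but does not resolve relationships within it.
Only Taxon 1 and Taxon 9 show the derived state 'yes' for Trait 5, supporting them as a clade.
Trait 6 (derived state 'yes') is shared by Taxon 1, Taxon 4, Taxon 7, and Taxon 9 — a synapomorphy uniting that clade.
Most parsimonious ingroup topology: (Taxon 2,(((Taxon 9,Taxon 1),Taxon 7),Taxon 4)).
Taxon 4 and Taxon 7 share a more recent common ancestor with each other than either does with Taxon 2, so Taxon 2 is the least closely related of the three.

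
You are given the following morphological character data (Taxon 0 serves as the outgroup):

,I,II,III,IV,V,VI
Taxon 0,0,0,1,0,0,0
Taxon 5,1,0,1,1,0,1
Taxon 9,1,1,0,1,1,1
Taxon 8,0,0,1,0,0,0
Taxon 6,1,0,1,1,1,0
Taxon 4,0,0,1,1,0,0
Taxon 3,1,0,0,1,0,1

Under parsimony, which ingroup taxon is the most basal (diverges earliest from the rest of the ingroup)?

Character polarity is set by the outgroup: the derived state is whichever differs from the outgroup's state, so for III the derived state is '0', and for the remaining characters it is '1'.
Only Taxon 3, Taxon 5, Taxon 6, and Taxon 9 show the derived state '1' for I, supporting them as a clade.
II: derived state '1' in Taxon 9 only — an autapomorphy, so it tells us nothing about relationships among taxa.
III (derived state '0') is shared by Taxon 3 and Taxon 9 — a synapomorphy uniting that clade.
IV: derived state '1' in Taxon 3, Taxon 4, Taxon 5, Taxon 6, and Taxon 9 only — synapomorphy for {Taxon 3, Taxon 4, Taxon 5, Taxon 6, Taxon 9}.
V (state '1') occurs in Taxon 6 and Taxon 9 but conflicts with the nesting implied by the other characters — most parsimoniously interpreted as homoplasy.
VI (derived state '1') is shared by Taxon 3, Taxon 5, and Taxon 9 — a synapomorphy uniting that clade.
Most parsimonious ingroup topology: ((((Taxon 5,(Taxon 9,Taxon 3)),Taxon 6),Taxon 4),Taxon 8).
Taxon 8 is sister to the clade containing all other ingroup taxa, so it is the earliest-diverging (most basal) ingroup lineage.

Taxon 8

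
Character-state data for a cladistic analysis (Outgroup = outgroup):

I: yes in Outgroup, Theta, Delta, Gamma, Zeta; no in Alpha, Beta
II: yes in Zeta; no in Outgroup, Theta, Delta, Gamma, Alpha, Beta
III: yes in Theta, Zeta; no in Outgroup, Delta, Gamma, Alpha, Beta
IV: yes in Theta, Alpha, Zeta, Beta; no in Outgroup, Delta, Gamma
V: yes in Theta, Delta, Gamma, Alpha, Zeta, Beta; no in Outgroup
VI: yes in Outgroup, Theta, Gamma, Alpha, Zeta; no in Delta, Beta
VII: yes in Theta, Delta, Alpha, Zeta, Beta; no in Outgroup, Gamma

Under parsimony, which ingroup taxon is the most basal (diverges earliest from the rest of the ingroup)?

Gamma

Character polarity is set by the outgroup: the derived state is whichever differs from the outgroup's state, so for I, VI the derived state is 'no', and for the remaining characters it is 'yes'.
I: derived state 'no' in Alpha and Beta only — synapomorphy for {Alpha, Beta}.
II: derived state 'yes' in Zeta only — an autapomorphy, so it tells us nothing about relationships among taxa.
III (derived state 'yes') is shared by Theta and Zeta — a synapomorphy uniting that clade.
IV (derived state 'yes') is shared by Alpha, Beta, Theta, and Zeta — a synapomorphy uniting that clade.
V (derived state 'yes') is shared by all ingroup taxa — unites the whole ingroup.
VI groups Beta and Delta, which is incompatible with the clades supported by the remaining characters; treating it as convergent (homoplasy) costs fewer steps than any alternative tree.
VII (derived state 'yes') is shared by Alpha, Beta, Delta, Theta, and Zeta — a synapomorphy uniting that clade.
Most parsimonious ingroup topology: ((((Theta,Zeta),(Alpha,Beta)),Delta),Gamma).
Gamma is sister to the clade containing all other ingroup taxa, so it is the earliest-diverging (most basal) ingroup lineage.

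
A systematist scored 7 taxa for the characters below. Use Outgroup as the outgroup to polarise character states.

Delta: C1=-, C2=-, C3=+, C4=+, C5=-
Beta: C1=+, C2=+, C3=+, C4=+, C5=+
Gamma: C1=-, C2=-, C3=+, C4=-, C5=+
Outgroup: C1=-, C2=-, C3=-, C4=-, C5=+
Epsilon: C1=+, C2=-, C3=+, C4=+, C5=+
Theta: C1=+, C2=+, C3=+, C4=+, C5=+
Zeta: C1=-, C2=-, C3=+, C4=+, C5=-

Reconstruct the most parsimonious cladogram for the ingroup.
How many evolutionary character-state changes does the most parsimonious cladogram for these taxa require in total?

5

Character polarity is set by the outgroup: the derived state is whichever differs from the outgroup's state, so for C5 the derived state is '-', and for the remaining characters it is '+'.
C1 (derived state '+') is shared by Beta, Epsilon, and Theta — a synapomorphy uniting that clade.
C2: derived state '+' in Beta and Theta only — synapomorphy for {Beta, Theta}.
All ingroup taxa share the derived state '+' for C3; it defines the ingroup but does not resolve relationships within it.
C4: derived state '+' in Beta, Delta, Epsilon, Theta, and Zeta only — synapomorphy for {Beta, Delta, Epsilon, Theta, Zeta}.
Only Delta and Zeta show the derived state '-' for C5, supporting them as a clade.
Most parsimonious ingroup topology: ((((Theta,Beta),Epsilon),(Delta,Zeta)),Gamma).
Changes per character on this tree: C1: 1; C2: 1; C3: 1; C4: 1; C5: 1.
Total = 5.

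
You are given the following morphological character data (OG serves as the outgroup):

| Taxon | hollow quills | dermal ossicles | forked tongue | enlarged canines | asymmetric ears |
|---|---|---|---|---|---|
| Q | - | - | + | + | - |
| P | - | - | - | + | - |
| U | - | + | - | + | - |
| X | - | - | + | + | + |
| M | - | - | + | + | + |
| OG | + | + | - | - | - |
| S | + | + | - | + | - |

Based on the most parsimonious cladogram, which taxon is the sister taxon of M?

X

Character polarity is set by the outgroup: the derived state is whichever differs from the outgroup's state, so for hollow quills, dermal ossicles the derived state is '-', and for the remaining characters it is '+'.
hollow quills: derived state '-' in M, P, Q, U, and X only — synapomorphy for {M, P, Q, U, X}.
dermal ossicles: derived state '-' in M, P, Q, and X only — synapomorphy for {M, P, Q, X}.
forked tongue (derived state '+') is shared by M, Q, and X — a synapomorphy uniting that clade.
enlarged canines (derived state '+') is shared by all ingroup taxa — unites the whole ingroup.
asymmetric ears (derived state '+') is shared by M and X — a synapomorphy uniting that clade.
Most parsimonious ingroup topology: (S,((P,((X,M),Q)),U)).
M and X form a cherry on this tree, so they are sister taxa.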